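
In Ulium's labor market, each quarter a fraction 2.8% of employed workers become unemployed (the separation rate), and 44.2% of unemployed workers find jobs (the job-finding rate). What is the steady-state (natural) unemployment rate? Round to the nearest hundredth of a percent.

At steady state the flows balance: s·E = f·U, so U/(E+U) = s/(s+f).
u* = 2.8 / (2.8 + 44.2) = 2.8 / 47.00 = 5.96%.

Steady-state unemployment rate ≈ 5.96%.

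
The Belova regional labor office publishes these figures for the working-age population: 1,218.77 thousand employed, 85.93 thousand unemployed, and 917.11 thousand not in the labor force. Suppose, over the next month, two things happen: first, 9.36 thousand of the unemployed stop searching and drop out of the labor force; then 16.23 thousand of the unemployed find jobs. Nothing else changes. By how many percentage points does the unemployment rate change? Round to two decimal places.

The unemployment rate changes by −1.93 percentage points.

Initially, labor force = 1,218.77 + 85.93 = 1,304.70 thousand, so u = 85.93/1,304.70 = 6.59%.
After the first change, unemployed and labor force both fall by 9.36 → E = 1,218.77, U = 76.57, labor force = 1,295.34 thousand.
After the second change, unemployed falls and employed rises by 16.23; labor force unchanged → E = 1,235.00, U = 60.34, labor force = 1,295.34 thousand.
New unemployment rate = 60.34 / 1,295.34 = 4.66%.
Change = 4.66% − 6.59% = −1.93 percentage points.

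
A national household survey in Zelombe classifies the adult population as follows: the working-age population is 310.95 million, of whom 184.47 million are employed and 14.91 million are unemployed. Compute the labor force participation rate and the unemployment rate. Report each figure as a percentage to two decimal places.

Labor force participation rate ≈ 64.12%; unemployment rate ≈ 7.48%.

Labor force = employed + unemployed = 184.47 + 14.91 = 199.38 million.
Unemployment rate = 14.91 / 199.38 = 7.48%.
Labor force participation rate = 199.38 / 310.95 = 64.12%.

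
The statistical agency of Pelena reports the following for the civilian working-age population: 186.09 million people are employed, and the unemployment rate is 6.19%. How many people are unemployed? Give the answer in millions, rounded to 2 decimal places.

About 12.28 million are unemployed.

Let U be the number unemployed. The labor force is E + U, and U/(E+U) = 0.0619.
So U = 0.0619 × 186.09 / (1 − 0.0619) = 11.5190 / 0.9381 ≈ 12.28 million.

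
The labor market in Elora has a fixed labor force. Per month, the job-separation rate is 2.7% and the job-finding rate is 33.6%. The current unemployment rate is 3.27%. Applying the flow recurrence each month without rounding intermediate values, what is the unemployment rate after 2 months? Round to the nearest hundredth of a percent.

Unemployment rate after two months ≈ 5.75%.

With a fixed labor force, u_{t+1} = u_t + s·(1−u_t) − f·u_t = u_t·(1−s−f) + s.
Here 1−s−f = 0.637 and s = 0.027.
u_1 = 0.032700 × 0.637 + 0.027 = 0.047830.
u_2 = 0.047830 × 0.637 + 0.027 = 0.057468.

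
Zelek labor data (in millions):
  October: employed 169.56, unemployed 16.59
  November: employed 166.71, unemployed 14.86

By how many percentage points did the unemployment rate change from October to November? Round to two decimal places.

October: labor force = 169.56 + 16.59 = 186.15; u = 16.59/186.15 = 8.91%.
November: labor force = 166.71 + 14.86 = 181.57; u = 14.86/181.57 = 8.18%.
Change = 8.18% − 8.91% = −0.73 pp.

The unemployment rate changed by −0.73 percentage points.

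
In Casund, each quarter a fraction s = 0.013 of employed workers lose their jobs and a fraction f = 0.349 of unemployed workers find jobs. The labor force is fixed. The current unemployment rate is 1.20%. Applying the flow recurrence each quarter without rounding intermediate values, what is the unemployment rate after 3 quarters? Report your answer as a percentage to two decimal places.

Unemployment rate after three quarters ≈ 2.97%.

With a fixed labor force, u_{t+1} = u_t + s·(1−u_t) − f·u_t = u_t·(1−s−f) + s.
Here 1−s−f = 0.638 and s = 0.013.
u_1 = 0.012000 × 0.638 + 0.013 = 0.020656.
u_2 = 0.020656 × 0.638 + 0.013 = 0.026179.
u_3 = 0.026179 × 0.638 + 0.013 = 0.029702.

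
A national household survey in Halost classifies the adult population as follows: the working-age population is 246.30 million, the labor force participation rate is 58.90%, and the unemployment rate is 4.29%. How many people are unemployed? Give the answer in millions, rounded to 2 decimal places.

Labor force = 0.5890 × 246.30 = 145.07 million.
Unemployed = 0.0429 × 145.07 ≈ 6.22 million.

About 6.22 million are unemployed.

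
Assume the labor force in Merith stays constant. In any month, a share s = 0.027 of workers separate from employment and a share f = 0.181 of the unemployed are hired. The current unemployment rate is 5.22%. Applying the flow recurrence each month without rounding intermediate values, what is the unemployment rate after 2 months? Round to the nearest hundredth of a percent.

With a fixed labor force, u_{t+1} = u_t + s·(1−u_t) − f·u_t = u_t·(1−s−f) + s.
Here 1−s−f = 0.792 and s = 0.027.
u_1 = 0.052200 × 0.792 + 0.027 = 0.068342.
u_2 = 0.068342 × 0.792 + 0.027 = 0.081127.

Unemployment rate after two months ≈ 8.11%.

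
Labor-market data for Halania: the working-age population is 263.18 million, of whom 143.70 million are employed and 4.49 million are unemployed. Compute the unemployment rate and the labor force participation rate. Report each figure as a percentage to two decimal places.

Unemployment rate ≈ 3.03%; labor force participation rate ≈ 56.31%.

Labor force = employed + unemployed = 143.70 + 4.49 = 148.19 million.
Unemployment rate = 4.49 / 148.19 = 3.03%.
Labor force participation rate = 148.19 / 263.18 = 56.31%.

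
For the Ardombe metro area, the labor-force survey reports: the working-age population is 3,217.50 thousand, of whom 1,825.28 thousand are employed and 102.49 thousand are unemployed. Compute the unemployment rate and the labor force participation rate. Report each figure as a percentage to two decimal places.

Labor force = employed + unemployed = 1,825.28 + 102.49 = 1,927.77 thousand.
Unemployment rate = 102.49 / 1,927.77 = 5.32%.
Labor force participation rate = 1,927.77 / 3,217.50 = 59.92%.

Unemployment rate ≈ 5.32%; labor force participation rate ≈ 59.92%.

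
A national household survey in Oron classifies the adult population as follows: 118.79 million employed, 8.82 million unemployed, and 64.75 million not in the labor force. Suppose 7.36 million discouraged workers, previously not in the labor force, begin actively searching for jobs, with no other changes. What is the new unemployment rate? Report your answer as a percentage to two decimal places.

Initially, labor force = 118.79 + 8.82 = 127.61 million, so u = 8.82/127.61 = 6.91%.
After the change, unemployed and labor force both rise by 7.36 → E = 118.79, U = 16.18, labor force = 134.97 million.
New unemployment rate = 16.18 / 134.97 = 11.99%.

New unemployment rate ≈ 11.99%.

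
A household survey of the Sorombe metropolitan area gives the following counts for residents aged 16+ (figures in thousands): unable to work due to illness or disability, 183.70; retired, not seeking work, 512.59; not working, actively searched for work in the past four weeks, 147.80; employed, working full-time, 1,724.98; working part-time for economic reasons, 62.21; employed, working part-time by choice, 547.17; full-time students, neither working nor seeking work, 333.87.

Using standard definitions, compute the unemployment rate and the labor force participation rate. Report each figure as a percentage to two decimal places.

Employed = 1,724.98 + 62.21 + 547.17 = 2,334.36 thousand (anyone who worked, including part-time for economic reasons, counts as employed).
Unemployed = 147.80 thousand.
Labor force = 2,334.36 + 147.80 = 2,482.16 thousand.
Not in labor force = 183.70 + 512.59 + 333.87 = 1,030.16 thousand (those not working and not actively searching are outside the labor force).
Civilian working-age population = 2,482.16 + 1,030.16 = 3,512.32 thousand.
Unemployment rate = 147.80 / 2,482.16 = 5.95%.
Labor force participation rate = 2,482.16 / 3,512.32 = 70.67%.

Unemployment rate ≈ 5.95%; labor force participation rate ≈ 70.67%.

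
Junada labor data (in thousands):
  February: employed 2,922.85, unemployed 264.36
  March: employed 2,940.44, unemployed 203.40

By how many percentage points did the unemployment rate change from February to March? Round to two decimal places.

February: labor force = 2,922.85 + 264.36 = 3,187.21; u = 264.36/3,187.21 = 8.29%.
March: labor force = 2,940.44 + 203.40 = 3,143.84; u = 203.40/3,143.84 = 6.47%.
Change = 6.47% − 8.29% = −1.82 pp.

The unemployment rate changed by −1.82 percentage points.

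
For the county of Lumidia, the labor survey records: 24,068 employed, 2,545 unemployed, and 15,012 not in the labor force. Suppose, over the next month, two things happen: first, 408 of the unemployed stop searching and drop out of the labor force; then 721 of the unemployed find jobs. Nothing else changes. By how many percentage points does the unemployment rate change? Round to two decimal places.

The unemployment rate changes by −4.16 percentage points.

Initially, labor force = 24,068 + 2,545 = 26,613, so u = 2,545/26,613 = 9.56%.
After the first change, unemployed and labor force both fall by 408 → E = 24,068, U = 2,137, labor force = 26,205.
After the second change, unemployed falls and employed rises by 721; labor force unchanged → E = 24,789, U = 1,416, labor force = 26,205.
New unemployment rate = 1,416 / 26,205 = 5.40%.
Change = 5.40% − 9.56% = −4.16 percentage points.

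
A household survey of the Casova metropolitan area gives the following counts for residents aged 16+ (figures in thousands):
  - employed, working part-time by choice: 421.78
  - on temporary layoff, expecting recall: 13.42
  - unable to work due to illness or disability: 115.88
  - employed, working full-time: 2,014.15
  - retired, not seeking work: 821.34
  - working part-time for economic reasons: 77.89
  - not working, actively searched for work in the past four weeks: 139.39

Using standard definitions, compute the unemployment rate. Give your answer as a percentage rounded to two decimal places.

Employed = 421.78 + 2,014.15 + 77.89 = 2,513.82 thousand (anyone who worked, including part-time for economic reasons, counts as employed).
Unemployed = 13.42 + 139.39 = 152.81 thousand (jobless and actively searching, or on temporary layoff).
Labor force = 2,513.82 + 152.81 = 2,666.63 thousand.
Unemployment rate = 152.81 / 2,666.63 = 5.73%.

Unemployment rate ≈ 5.73%.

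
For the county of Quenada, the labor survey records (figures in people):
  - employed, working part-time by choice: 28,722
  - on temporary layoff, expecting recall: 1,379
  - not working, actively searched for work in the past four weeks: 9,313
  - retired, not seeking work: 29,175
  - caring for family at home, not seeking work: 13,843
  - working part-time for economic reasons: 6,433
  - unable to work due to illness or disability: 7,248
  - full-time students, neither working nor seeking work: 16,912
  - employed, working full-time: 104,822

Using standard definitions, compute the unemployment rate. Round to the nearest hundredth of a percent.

Unemployment rate ≈ 7.10%.

Employed = 28,722 + 6,433 + 104,822 = 139,977 (anyone who worked, including part-time for economic reasons, counts as employed).
Unemployed = 1,379 + 9,313 = 10,692 (jobless and actively searching, or on temporary layoff).
Labor force = 139,977 + 10,692 = 150,669.
Unemployment rate = 10,692 / 150,669 = 7.10%.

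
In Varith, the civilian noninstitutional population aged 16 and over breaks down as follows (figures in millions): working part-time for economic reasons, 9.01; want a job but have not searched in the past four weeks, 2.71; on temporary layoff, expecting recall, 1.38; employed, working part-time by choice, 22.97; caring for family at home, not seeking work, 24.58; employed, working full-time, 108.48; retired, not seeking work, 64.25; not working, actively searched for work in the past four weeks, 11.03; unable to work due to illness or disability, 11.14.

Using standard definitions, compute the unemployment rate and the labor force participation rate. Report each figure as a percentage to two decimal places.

Unemployment rate ≈ 8.12%; labor force participation rate ≈ 59.82%.

Employed = 9.01 + 22.97 + 108.48 = 140.46 million (anyone who worked, including part-time for economic reasons, counts as employed).
Unemployed = 1.38 + 11.03 = 12.41 million (jobless and actively searching, or on temporary layoff).
Labor force = 140.46 + 12.41 = 152.87 million.
Not in labor force = 2.71 + 24.58 + 64.25 + 11.14 = 102.68 million (those not working and not actively searching are outside the labor force — including those who want a job but have given up searching).
Civilian working-age population = 152.87 + 102.68 = 255.55 million.
Unemployment rate = 12.41 / 152.87 = 8.12%.
Labor force participation rate = 152.87 / 255.55 = 59.82%.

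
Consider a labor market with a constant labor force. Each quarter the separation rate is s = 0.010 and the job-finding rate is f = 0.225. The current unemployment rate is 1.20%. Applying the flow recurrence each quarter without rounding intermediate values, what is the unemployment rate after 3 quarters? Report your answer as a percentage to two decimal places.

Unemployment rate after three quarters ≈ 2.89%.

With a fixed labor force, u_{t+1} = u_t + s·(1−u_t) − f·u_t = u_t·(1−s−f) + s.
Here 1−s−f = 0.765 and s = 0.010.
u_1 = 0.012000 × 0.765 + 0.010 = 0.019180.
u_2 = 0.019180 × 0.765 + 0.010 = 0.024673.
u_3 = 0.024673 × 0.765 + 0.010 = 0.028875.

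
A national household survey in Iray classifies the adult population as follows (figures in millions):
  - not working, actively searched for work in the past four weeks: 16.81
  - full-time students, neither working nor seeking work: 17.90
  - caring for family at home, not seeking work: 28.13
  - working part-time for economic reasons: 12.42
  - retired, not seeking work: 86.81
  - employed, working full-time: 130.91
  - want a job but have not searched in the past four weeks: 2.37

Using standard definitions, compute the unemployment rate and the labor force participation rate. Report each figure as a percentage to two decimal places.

Employed = 12.42 + 130.91 = 143.33 million (anyone who worked, including part-time for economic reasons, counts as employed).
Unemployed = 16.81 million.
Labor force = 143.33 + 16.81 = 160.14 million.
Not in labor force = 17.90 + 28.13 + 86.81 + 2.37 = 135.21 million (those not working and not actively searching are outside the labor force — including those who want a job but have given up searching).
Civilian working-age population = 160.14 + 135.21 = 295.35 million.
Unemployment rate = 16.81 / 160.14 = 10.50%.
Labor force participation rate = 160.14 / 295.35 = 54.22%.

Unemployment rate ≈ 10.50%; labor force participation rate ≈ 54.22%.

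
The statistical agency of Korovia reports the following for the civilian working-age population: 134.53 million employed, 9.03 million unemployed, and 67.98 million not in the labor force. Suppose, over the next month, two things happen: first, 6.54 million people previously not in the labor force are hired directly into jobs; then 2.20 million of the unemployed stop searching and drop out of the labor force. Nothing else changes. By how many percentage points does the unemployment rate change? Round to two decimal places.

Initially, labor force = 134.53 + 9.03 = 143.56 million, so u = 9.03/143.56 = 6.29%.
After the first change, employed and labor force both rise by 6.54; unemployed unchanged → E = 141.07, U = 9.03, labor force = 150.10 million.
After the second change, unemployed and labor force both fall by 2.20 → E = 141.07, U = 6.83, labor force = 147.90 million.
New unemployment rate = 6.83 / 147.90 = 4.62%.
Change = 4.62% − 6.29% = −1.67 percentage points.

The unemployment rate changes by −1.67 percentage points.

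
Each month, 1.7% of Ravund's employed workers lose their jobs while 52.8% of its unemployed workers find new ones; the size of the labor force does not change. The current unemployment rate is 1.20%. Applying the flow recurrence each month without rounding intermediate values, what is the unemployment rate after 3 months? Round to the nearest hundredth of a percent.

With a fixed labor force, u_{t+1} = u_t + s·(1−u_t) − f·u_t = u_t·(1−s−f) + s.
Here 1−s−f = 0.455 and s = 0.017.
u_1 = 0.012000 × 0.455 + 0.017 = 0.022460.
u_2 = 0.022460 × 0.455 + 0.017 = 0.027219.
u_3 = 0.027219 × 0.455 + 0.017 = 0.029385.

Unemployment rate after three months ≈ 2.94%.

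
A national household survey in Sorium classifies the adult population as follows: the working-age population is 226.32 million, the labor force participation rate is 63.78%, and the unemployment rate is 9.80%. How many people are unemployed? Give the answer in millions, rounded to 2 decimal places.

Labor force = 0.6378 × 226.32 = 144.35 million.
Unemployed = 0.0980 × 144.35 ≈ 14.15 million.

About 14.15 million are unemployed.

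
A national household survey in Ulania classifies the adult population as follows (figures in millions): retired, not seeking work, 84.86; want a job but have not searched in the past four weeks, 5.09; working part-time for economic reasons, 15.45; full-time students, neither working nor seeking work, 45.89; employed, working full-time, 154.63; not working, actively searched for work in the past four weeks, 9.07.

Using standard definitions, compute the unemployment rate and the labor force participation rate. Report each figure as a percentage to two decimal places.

Employed = 15.45 + 154.63 = 170.08 million (anyone who worked, including part-time for economic reasons, counts as employed).
Unemployed = 9.07 million.
Labor force = 170.08 + 9.07 = 179.15 million.
Not in labor force = 84.86 + 5.09 + 45.89 = 135.84 million (those not working and not actively searching are outside the labor force — including those who want a job but have given up searching).
Civilian working-age population = 179.15 + 135.84 = 314.99 million.
Unemployment rate = 9.07 / 179.15 = 5.06%.
Labor force participation rate = 179.15 / 314.99 = 56.87%.

Unemployment rate ≈ 5.06%; labor force participation rate ≈ 56.87%.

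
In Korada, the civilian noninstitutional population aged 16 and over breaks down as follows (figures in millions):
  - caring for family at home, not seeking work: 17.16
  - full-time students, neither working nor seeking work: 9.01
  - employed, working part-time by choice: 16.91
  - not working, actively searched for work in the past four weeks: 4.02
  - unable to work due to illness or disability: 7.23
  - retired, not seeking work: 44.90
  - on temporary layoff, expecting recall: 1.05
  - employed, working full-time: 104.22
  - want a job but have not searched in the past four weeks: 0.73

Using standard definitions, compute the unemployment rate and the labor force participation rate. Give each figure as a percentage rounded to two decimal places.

Employed = 16.91 + 104.22 = 121.13 million.
Unemployed = 4.02 + 1.05 = 5.07 million (jobless and actively searching, or on temporary layoff).
Labor force = 121.13 + 5.07 = 126.20 million.
Not in labor force = 17.16 + 9.01 + 7.23 + 44.90 + 0.73 = 79.03 million (those not working and not actively searching are outside the labor force — including those who want a job but have given up searching).
Civilian working-age population = 126.20 + 79.03 = 205.23 million.
Unemployment rate = 5.07 / 126.20 = 4.02%.
Labor force participation rate = 126.20 / 205.23 = 61.49%.

Unemployment rate ≈ 4.02%; labor force participation rate ≈ 61.49%.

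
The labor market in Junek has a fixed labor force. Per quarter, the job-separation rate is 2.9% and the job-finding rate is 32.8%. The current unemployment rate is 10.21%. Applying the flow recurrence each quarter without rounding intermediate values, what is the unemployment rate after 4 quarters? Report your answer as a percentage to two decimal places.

Unemployment rate after four quarters ≈ 8.48%.

With a fixed labor force, u_{t+1} = u_t + s·(1−u_t) − f·u_t = u_t·(1−s−f) + s.
Here 1−s−f = 0.643 and s = 0.029.
u_1 = 0.102100 × 0.643 + 0.029 = 0.094650.
u_2 = 0.094650 × 0.643 + 0.029 = 0.089860.
u_3 = 0.089860 × 0.643 + 0.029 = 0.086780.
u_4 = 0.086780 × 0.643 + 0.029 = 0.084800.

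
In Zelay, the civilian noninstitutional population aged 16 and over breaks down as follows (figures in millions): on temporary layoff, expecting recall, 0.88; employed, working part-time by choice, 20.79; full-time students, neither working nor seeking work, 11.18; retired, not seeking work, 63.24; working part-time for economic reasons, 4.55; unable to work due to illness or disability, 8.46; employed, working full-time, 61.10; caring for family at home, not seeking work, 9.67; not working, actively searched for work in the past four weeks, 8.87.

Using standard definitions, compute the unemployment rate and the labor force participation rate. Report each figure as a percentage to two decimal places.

Unemployment rate ≈ 10.14%; labor force participation rate ≈ 50.96%.

Employed = 20.79 + 4.55 + 61.10 = 86.44 million (anyone who worked, including part-time for economic reasons, counts as employed).
Unemployed = 0.88 + 8.87 = 9.75 million (jobless and actively searching, or on temporary layoff).
Labor force = 86.44 + 9.75 = 96.19 million.
Not in labor force = 11.18 + 63.24 + 8.46 + 9.67 = 92.55 million (those not working and not actively searching are outside the labor force).
Civilian working-age population = 96.19 + 92.55 = 188.74 million.
Unemployment rate = 9.75 / 96.19 = 10.14%.
Labor force participation rate = 96.19 / 188.74 = 50.96%.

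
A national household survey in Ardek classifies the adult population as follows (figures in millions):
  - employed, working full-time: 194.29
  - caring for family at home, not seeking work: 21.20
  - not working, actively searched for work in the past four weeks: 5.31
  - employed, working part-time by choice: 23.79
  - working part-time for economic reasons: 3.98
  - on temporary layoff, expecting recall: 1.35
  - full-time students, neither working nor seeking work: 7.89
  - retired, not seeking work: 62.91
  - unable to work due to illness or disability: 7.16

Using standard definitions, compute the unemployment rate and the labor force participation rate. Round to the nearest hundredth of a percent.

Unemployment rate ≈ 2.91%; labor force participation rate ≈ 69.76%.

Employed = 194.29 + 23.79 + 3.98 = 222.06 million (anyone who worked, including part-time for economic reasons, counts as employed).
Unemployed = 5.31 + 1.35 = 6.66 million (jobless and actively searching, or on temporary layoff).
Labor force = 222.06 + 6.66 = 228.72 million.
Not in labor force = 21.20 + 7.89 + 62.91 + 7.16 = 99.16 million (those not working and not actively searching are outside the labor force).
Civilian working-age population = 228.72 + 99.16 = 327.88 million.
Unemployment rate = 6.66 / 228.72 = 2.91%.
Labor force participation rate = 228.72 / 327.88 = 69.76%.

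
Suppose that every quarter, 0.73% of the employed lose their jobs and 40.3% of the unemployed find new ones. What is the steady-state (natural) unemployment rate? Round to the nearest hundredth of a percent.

Steady-state unemployment rate ≈ 1.78%.

At steady state the flows balance: s·E = f·U, so U/(E+U) = s/(s+f).
u* = 0.73 / (0.73 + 40.3) = 0.73 / 41.03 = 1.78%.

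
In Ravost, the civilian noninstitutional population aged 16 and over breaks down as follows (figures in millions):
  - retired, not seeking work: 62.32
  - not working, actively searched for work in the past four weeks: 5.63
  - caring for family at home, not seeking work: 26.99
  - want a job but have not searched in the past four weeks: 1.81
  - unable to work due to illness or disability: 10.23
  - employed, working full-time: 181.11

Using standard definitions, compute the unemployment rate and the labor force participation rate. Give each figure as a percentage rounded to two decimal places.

Employed = 181.11 million.
Unemployed = 5.63 million.
Labor force = 181.11 + 5.63 = 186.74 million.
Not in labor force = 62.32 + 26.99 + 1.81 + 10.23 = 101.35 million (those not working and not actively searching are outside the labor force — including those who want a job but have given up searching).
Civilian working-age population = 186.74 + 101.35 = 288.09 million.
Unemployment rate = 5.63 / 186.74 = 3.01%.
Labor force participation rate = 186.74 / 288.09 = 64.82%.

Unemployment rate ≈ 3.01%; labor force participation rate ≈ 64.82%.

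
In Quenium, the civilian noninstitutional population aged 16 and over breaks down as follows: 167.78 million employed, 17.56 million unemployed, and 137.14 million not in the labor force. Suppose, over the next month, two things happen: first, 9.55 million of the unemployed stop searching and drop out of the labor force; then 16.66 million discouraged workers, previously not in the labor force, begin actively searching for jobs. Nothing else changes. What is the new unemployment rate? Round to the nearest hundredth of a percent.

New unemployment rate ≈ 12.82%.

Initially, labor force = 167.78 + 17.56 = 185.34 million, so u = 17.56/185.34 = 9.47%.
After the first change, unemployed and labor force both fall by 9.55 → E = 167.78, U = 8.01, labor force = 175.79 million.
After the second change, unemployed and labor force both rise by 16.66 → E = 167.78, U = 24.67, labor force = 192.45 million.
New unemployment rate = 24.67 / 192.45 = 12.82%.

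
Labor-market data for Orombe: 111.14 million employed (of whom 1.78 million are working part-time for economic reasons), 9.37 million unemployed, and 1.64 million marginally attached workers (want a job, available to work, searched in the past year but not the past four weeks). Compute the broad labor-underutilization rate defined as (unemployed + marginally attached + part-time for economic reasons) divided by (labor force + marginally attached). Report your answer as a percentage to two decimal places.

Broad underutilization rate ≈ 10.47%.

Labor force = 111.14 + 9.37 = 120.51 million.
Numerator = 9.37 + 1.64 + 1.78 = 12.79 million.
Denominator = 120.51 + 1.64 = 122.15 million.
Broad rate = 12.79 / 122.15 = 10.47%.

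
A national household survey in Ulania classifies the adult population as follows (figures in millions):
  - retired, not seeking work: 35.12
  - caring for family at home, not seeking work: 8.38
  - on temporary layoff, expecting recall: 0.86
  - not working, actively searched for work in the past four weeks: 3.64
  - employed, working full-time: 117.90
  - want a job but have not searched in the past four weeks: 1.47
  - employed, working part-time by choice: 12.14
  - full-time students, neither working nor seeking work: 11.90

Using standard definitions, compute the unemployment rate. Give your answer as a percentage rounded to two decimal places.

Unemployment rate ≈ 3.34%.

Employed = 117.90 + 12.14 = 130.04 million.
Unemployed = 0.86 + 3.64 = 4.50 million (jobless and actively searching, or on temporary layoff).
Labor force = 130.04 + 4.50 = 134.54 million.
Unemployment rate = 4.50 / 134.54 = 3.34%.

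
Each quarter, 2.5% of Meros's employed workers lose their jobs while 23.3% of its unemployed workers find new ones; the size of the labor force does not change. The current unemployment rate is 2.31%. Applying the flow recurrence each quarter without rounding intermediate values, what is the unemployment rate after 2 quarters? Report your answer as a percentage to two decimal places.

With a fixed labor force, u_{t+1} = u_t + s·(1−u_t) − f·u_t = u_t·(1−s−f) + s.
Here 1−s−f = 0.742 and s = 0.025.
u_1 = 0.023100 × 0.742 + 0.025 = 0.042140.
u_2 = 0.042140 × 0.742 + 0.025 = 0.056268.

Unemployment rate after two quarters ≈ 5.63%.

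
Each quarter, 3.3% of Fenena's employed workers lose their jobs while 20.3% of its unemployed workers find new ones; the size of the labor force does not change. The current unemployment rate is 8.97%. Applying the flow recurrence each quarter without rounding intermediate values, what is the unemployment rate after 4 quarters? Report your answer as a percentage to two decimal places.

Unemployment rate after four quarters ≈ 12.28%.

With a fixed labor force, u_{t+1} = u_t + s·(1−u_t) − f·u_t = u_t·(1−s−f) + s.
Here 1−s−f = 0.764 and s = 0.033.
u_1 = 0.089700 × 0.764 + 0.033 = 0.101531.
u_2 = 0.101531 × 0.764 + 0.033 = 0.110570.
u_3 = 0.110570 × 0.764 + 0.033 = 0.117475.
u_4 = 0.117475 × 0.764 + 0.033 = 0.122751.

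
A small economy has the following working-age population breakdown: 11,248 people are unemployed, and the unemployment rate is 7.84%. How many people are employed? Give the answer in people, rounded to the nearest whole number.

Labor force = U / u = 11,248 / 0.0784 ≈ 143,469.
Employed = labor force − unemployed = 143,469 − 11,248 = 132,221.

About 132,221 are employed.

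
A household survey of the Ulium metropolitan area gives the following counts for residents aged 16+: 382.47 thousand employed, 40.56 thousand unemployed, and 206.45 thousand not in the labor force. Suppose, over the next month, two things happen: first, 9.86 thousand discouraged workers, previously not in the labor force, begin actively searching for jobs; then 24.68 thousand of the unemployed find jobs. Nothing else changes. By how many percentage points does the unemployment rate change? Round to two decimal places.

Initially, labor force = 382.47 + 40.56 = 423.03 thousand, so u = 40.56/423.03 = 9.59%.
After the first change, unemployed and labor force both rise by 9.86 → E = 382.47, U = 50.42, labor force = 432.89 thousand.
After the second change, unemployed falls and employed rises by 24.68; labor force unchanged → E = 407.15, U = 25.74, labor force = 432.89 thousand.
New unemployment rate = 25.74 / 432.89 = 5.95%.
Change = 5.95% − 9.59% = −3.64 percentage points.

The unemployment rate changes by −3.64 percentage points.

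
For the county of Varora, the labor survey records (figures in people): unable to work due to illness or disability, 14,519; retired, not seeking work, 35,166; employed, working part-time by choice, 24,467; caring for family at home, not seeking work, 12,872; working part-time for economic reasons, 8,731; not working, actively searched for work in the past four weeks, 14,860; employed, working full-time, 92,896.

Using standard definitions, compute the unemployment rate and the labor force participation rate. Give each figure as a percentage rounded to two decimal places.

Unemployment rate ≈ 10.54%; labor force participation rate ≈ 69.26%.

Employed = 24,467 + 8,731 + 92,896 = 126,094 (anyone who worked, including part-time for economic reasons, counts as employed).
Unemployed = 14,860.
Labor force = 126,094 + 14,860 = 140,954.
Not in labor force = 14,519 + 35,166 + 12,872 = 62,557 (those not working and not actively searching are outside the labor force).
Civilian working-age population = 140,954 + 62,557 = 203,511.
Unemployment rate = 14,860 / 140,954 = 10.54%.
Labor force participation rate = 140,954 / 203,511 = 69.26%.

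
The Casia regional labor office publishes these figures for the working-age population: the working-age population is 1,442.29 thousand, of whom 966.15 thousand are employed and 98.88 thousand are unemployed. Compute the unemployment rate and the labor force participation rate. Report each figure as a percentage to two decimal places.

Unemployment rate ≈ 9.28%; labor force participation rate ≈ 73.84%.

Labor force = employed + unemployed = 966.15 + 98.88 = 1,065.03 thousand.
Unemployment rate = 98.88 / 1,065.03 = 9.28%.
Labor force participation rate = 1,065.03 / 1,442.29 = 73.84%.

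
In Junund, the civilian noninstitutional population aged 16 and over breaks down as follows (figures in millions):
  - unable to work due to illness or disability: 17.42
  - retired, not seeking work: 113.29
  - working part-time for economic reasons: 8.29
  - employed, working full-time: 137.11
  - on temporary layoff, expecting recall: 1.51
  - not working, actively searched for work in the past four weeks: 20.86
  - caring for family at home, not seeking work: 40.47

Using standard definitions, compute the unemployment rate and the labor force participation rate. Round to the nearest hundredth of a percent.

Employed = 8.29 + 137.11 = 145.40 million (anyone who worked, including part-time for economic reasons, counts as employed).
Unemployed = 1.51 + 20.86 = 22.37 million (jobless and actively searching, or on temporary layoff).
Labor force = 145.40 + 22.37 = 167.77 million.
Not in labor force = 17.42 + 113.29 + 40.47 = 171.18 million (those not working and not actively searching are outside the labor force).
Civilian working-age population = 167.77 + 171.18 = 338.95 million.
Unemployment rate = 22.37 / 167.77 = 13.33%.
Labor force participation rate = 167.77 / 338.95 = 49.50%.

Unemployment rate ≈ 13.33%; labor force participation rate ≈ 49.50%.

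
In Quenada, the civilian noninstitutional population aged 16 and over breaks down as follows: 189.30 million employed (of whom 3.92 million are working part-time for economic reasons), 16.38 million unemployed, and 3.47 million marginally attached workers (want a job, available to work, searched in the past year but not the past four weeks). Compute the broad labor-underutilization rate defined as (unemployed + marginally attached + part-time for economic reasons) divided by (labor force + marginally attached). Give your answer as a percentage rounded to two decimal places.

Broad underutilization rate ≈ 11.37%.

Labor force = 189.30 + 16.38 = 205.68 million.
Numerator = 16.38 + 3.47 + 3.92 = 23.77 million.
Denominator = 205.68 + 3.47 = 209.15 million.
Broad rate = 23.77 / 209.15 = 11.37%.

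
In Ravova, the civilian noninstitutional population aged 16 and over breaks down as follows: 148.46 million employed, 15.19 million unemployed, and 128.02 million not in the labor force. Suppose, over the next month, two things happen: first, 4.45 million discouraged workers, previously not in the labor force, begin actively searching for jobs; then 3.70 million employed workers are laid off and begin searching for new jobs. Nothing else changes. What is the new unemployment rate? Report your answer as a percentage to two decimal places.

New unemployment rate ≈ 13.88%.

Initially, labor force = 148.46 + 15.19 = 163.65 million, so u = 15.19/163.65 = 9.28%.
After the first change, unemployed and labor force both rise by 4.45 → E = 148.46, U = 19.64, labor force = 168.10 million.
After the second change, employed falls and unemployed rises by 3.70; labor force unchanged → E = 144.76, U = 23.34, labor force = 168.10 million.
New unemployment rate = 23.34 / 168.10 = 13.88%.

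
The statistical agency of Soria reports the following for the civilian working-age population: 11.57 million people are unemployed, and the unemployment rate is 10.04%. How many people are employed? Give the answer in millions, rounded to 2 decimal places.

About 103.67 million are employed.

Labor force = U / u = 11.57 / 0.1004 ≈ 115.24 million.
Employed = labor force − unemployed = 115.24 − 11.57 = 103.67 million.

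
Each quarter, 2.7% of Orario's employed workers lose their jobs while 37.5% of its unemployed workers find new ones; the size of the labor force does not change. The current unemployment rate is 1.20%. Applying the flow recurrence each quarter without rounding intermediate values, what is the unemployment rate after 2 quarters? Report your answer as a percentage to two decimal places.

Unemployment rate after two quarters ≈ 4.74%.

With a fixed labor force, u_{t+1} = u_t + s·(1−u_t) − f·u_t = u_t·(1−s−f) + s.
Here 1−s−f = 0.598 and s = 0.027.
u_1 = 0.012000 × 0.598 + 0.027 = 0.034176.
u_2 = 0.034176 × 0.598 + 0.027 = 0.047437.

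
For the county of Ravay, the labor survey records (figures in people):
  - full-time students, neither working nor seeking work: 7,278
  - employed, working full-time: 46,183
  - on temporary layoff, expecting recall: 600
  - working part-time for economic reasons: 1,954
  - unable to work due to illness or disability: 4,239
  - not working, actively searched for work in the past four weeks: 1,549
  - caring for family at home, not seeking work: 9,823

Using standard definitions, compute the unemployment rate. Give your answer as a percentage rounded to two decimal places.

Unemployment rate ≈ 4.27%.

Employed = 46,183 + 1,954 = 48,137 (anyone who worked, including part-time for economic reasons, counts as employed).
Unemployed = 600 + 1,549 = 2,149 (jobless and actively searching, or on temporary layoff).
Labor force = 48,137 + 2,149 = 50,286.
Unemployment rate = 2,149 / 50,286 = 4.27%.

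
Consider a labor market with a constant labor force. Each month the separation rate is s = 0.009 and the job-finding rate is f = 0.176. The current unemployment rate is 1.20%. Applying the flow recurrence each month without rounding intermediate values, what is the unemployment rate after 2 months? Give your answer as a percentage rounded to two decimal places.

Unemployment rate after two months ≈ 2.43%.

With a fixed labor force, u_{t+1} = u_t + s·(1−u_t) − f·u_t = u_t·(1−s−f) + s.
Here 1−s−f = 0.815 and s = 0.009.
u_1 = 0.012000 × 0.815 + 0.009 = 0.018780.
u_2 = 0.018780 × 0.815 + 0.009 = 0.024306.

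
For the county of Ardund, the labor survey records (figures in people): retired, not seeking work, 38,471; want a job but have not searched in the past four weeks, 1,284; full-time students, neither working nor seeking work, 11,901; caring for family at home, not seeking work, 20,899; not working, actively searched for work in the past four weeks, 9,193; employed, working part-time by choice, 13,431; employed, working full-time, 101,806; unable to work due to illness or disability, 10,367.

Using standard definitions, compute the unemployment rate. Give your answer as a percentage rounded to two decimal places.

Unemployment rate ≈ 7.39%.

Employed = 13,431 + 101,806 = 115,237.
Unemployed = 9,193.
Labor force = 115,237 + 9,193 = 124,430.
Unemployment rate = 9,193 / 124,430 = 7.39%.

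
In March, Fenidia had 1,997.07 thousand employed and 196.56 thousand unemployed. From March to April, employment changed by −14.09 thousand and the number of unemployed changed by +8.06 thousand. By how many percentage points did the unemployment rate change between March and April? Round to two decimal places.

The unemployment rate changed by +0.39 percentage points.

March: labor force = 1,997.07 + 196.56 = 2,193.63; u = 196.56/2,193.63 = 8.96%.
April: labor force = 1,982.98 + 204.62 = 2,187.60; u = 204.62/2,187.60 = 9.35%.
Change = 9.35% − 8.96% = +0.39 pp.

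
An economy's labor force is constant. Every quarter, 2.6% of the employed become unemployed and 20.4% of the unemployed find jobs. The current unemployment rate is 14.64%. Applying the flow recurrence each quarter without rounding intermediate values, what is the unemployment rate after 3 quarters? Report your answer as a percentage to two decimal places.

Unemployment rate after three quarters ≈ 12.83%.

With a fixed labor force, u_{t+1} = u_t + s·(1−u_t) − f·u_t = u_t·(1−s−f) + s.
Here 1−s−f = 0.770 and s = 0.026.
u_1 = 0.146400 × 0.770 + 0.026 = 0.138728.
u_2 = 0.138728 × 0.770 + 0.026 = 0.132821.
u_3 = 0.132821 × 0.770 + 0.026 = 0.128272.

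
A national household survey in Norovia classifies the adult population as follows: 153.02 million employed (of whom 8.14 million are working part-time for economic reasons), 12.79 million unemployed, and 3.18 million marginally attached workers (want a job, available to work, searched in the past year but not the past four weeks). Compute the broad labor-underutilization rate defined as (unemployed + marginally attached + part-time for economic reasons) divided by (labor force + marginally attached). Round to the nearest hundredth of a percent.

Labor force = 153.02 + 12.79 = 165.81 million.
Numerator = 12.79 + 3.18 + 8.14 = 24.11 million.
Denominator = 165.81 + 3.18 = 168.99 million.
Broad rate = 24.11 / 168.99 = 14.27%.

Broad underutilization rate ≈ 14.27%.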